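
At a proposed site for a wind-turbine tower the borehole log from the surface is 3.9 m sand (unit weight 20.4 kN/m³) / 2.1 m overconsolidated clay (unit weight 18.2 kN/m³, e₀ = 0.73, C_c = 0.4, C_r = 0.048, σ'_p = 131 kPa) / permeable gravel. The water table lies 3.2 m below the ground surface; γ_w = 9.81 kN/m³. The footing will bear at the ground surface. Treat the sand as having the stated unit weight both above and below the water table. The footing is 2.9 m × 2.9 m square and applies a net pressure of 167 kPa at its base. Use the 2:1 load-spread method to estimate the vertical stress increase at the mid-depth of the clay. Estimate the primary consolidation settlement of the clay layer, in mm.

S_c ≈ 6.24 mm

Mid-depth of clay below the ground surface: z = 3.9 + 2.1/2 = 4.95 m.
Total vertical stress at mid-clay: σ_v = 20.4×3.9 + 18.2×1.05 = 98.67 kPa.
Pore pressure: u = 9.81×(4.95 − 3.2) = 17.168 kPa.
Initial effective stress: σ'_0 = σ_v − u = 98.67 − 17.168 = 81.502 kPa.
Stress increase at mid-clay by the 2:1 spreading method:
Δσ = qBL/((B+z)(L+z)) = 167×2.9×2.9/((2.9+4.95)(2.9+4.95)) = 22.792 kPa
Final effective stress: σ'_f = 81.502 + 22.792 = 104.29 kPa.
σ'_f = 104.29 ≤ σ'_p = 131 kPa, so the clay remains overconsolidated and only the recompression index applies:
S_c = C_r·H/(1+e₀)·log₁₀(σ'_f/σ'_0) = 0.048×2.1/1.73×log₁₀(104.29/81.502)
    = 0.058267 × 0.10707 = 0.006239 m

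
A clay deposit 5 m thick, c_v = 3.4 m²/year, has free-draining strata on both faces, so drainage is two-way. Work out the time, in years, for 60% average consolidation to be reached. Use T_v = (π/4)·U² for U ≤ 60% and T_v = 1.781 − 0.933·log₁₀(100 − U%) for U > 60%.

t ≈ 0.52 years

Drainage path length: H_d = H/2 = 2.5 m (double drainage).
U ≤ 60%: T_v = (π/4)·U² = (π/4)×0.6² = 0.28274.
t = T_v·H_d²/c_v = 0.28274×2.5²/3.4 = 0.5197 years.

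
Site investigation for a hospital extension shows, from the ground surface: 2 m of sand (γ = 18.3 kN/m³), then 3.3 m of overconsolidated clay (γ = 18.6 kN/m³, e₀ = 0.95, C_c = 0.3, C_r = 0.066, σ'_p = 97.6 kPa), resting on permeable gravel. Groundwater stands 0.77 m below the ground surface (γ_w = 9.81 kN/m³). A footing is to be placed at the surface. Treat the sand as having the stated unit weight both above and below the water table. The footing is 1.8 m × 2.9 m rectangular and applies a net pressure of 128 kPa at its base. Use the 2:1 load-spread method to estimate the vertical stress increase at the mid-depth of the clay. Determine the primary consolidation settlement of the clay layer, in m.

Mid-depth of clay below the ground surface: z = 2 + 3.3/2 = 3.65 m.
Total vertical stress at mid-clay: σ_v = 18.3×2 + 18.6×1.65 = 67.29 kPa.
Pore pressure: u = 9.81×(3.65 − 0.77) = 28.253 kPa.
Initial effective stress: σ'_0 = σ_v − u = 67.29 − 28.253 = 39.037 kPa.
Stress increase at mid-clay by the 2:1 spreading method:
Δσ = qBL/((B+z)(L+z)) = 128×1.8×2.9/((1.8+3.65)(2.9+3.65)) = 18.717 kPa
Final effective stress: σ'_f = 39.037 + 18.717 = 57.754 kPa.
σ'_f = 57.754 ≤ σ'_p = 97.6 kPa, so the clay remains overconsolidated and only the recompression index applies:
S_c = C_r·H/(1+e₀)·log₁₀(σ'_f/σ'_0) = 0.066×3.3/1.95×log₁₀(57.754/39.037)
    = 0.11169 × 0.17011 = 0.019 m

S_c ≈ 0.019 m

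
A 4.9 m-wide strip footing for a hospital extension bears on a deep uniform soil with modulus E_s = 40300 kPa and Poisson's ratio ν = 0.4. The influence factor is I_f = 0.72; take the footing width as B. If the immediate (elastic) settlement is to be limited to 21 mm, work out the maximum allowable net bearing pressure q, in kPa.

q ≈ 286 kPa

S_e = q·B·(1−ν²)/E_s · I_f  ⇒  q = S_e·E_s / (B·(1−ν²)·I_f).
q = 0.021 × 40300 / (4.9 × 0.84 × 0.72) = 285.6 kPa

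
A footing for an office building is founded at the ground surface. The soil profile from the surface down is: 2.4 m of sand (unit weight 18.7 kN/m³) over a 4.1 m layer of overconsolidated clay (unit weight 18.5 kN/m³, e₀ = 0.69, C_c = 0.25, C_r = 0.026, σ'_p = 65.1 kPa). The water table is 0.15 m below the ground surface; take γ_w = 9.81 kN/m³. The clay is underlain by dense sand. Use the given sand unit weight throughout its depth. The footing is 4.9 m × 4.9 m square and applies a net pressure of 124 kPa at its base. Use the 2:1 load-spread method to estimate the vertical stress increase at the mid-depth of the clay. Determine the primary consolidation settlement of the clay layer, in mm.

Mid-depth of clay below the ground surface: z = 2.4 + 4.1/2 = 4.45 m.
Total vertical stress at mid-clay: σ_v = 18.7×2.4 + 18.5×2.05 = 82.805 kPa.
Pore pressure: u = 9.81×(4.45 − 0.15) = 42.183 kPa.
Initial effective stress: σ'_0 = σ_v − u = 82.805 − 42.183 = 40.622 kPa.
Stress increase at mid-clay by the 2:1 spreading method:
Δσ = qBL/((B+z)(L+z)) = 124×4.9×4.9/((4.9+4.45)(4.9+4.45)) = 34.056 kPa
Final effective stress: σ'_f = 40.622 + 34.056 = 74.678 kPa.
σ'_f = 74.678 > σ'_p = 65.1 kPa, so the stress path crosses the preconsolidation pressure — recompression up to σ'_p, then virgin compression beyond:
S_c = H/(1+e₀)·[C_r·log₁₀(σ'_p/σ'_0) + C_c·log₁₀(σ'_f/σ'_p)]
    = 4.1/1.69 × [0.026×log₁₀(65.1/40.622) + 0.25×log₁₀(74.678/65.1)]
    = 2.426 × [0.0053253 + 0.014903] = 0.04907 m

S_c ≈ 49.1 mm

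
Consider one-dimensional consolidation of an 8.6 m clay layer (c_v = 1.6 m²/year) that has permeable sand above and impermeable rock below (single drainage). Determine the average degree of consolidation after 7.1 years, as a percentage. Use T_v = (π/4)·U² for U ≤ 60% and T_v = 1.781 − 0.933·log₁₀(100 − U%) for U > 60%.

Drainage path length: H_d = H = 8.6 m (single drainage).
T_v = c_v·t/H_d² = 1.6×7.1/8.6² = 0.1536.
T_v = 0.1536 corresponds to the U ≤ 60% branch:
U = √(4T_v/π) = 0.4422

U ≈ 44.2 %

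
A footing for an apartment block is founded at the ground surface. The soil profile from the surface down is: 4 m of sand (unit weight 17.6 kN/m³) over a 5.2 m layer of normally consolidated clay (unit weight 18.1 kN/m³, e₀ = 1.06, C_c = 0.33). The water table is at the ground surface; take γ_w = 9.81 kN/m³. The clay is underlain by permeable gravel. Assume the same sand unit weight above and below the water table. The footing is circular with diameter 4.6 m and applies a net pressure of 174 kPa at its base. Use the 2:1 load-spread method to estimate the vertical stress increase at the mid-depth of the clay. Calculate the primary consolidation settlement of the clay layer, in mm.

S_c ≈ 160 mm

Mid-depth of clay below the ground surface: z = 4 + 5.2/2 = 6.6 m.
Total vertical stress at mid-clay: σ_v = 17.6×4 + 18.1×2.6 = 117.46 kPa.
Pore pressure: u = 9.81×(6.6 − 0) = 64.746 kPa.
Initial effective stress: σ'_0 = σ_v − u = 117.46 − 64.746 = 52.714 kPa.
Stress increase at mid-clay by the 2:1 spreading method:
Δσ ≈ qD²/(D+z)² = 174×4.6²/(4.6+6.6)² = 29.351 kPa
Final effective stress: σ'_f = σ'_0 + Δσ = 52.714 + 29.351 = 82.065 kPa.
Normally consolidated clay, so the full stress increment lies on the virgin compression line:
S_c = C_c·H/(1+e₀)·log₁₀(σ'_f/σ'_0) = 0.33×5.2/(1+1.06)×log₁₀(82.065/52.714)
    = 0.83301 × 0.19223 = 0.1601 m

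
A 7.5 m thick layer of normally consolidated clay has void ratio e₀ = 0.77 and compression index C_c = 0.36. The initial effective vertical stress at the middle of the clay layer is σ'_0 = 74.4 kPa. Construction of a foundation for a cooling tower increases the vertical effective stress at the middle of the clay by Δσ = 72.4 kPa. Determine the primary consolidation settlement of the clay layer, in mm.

Final effective stress: σ'_f = σ'_0 + Δσ = 74.4 + 72.4 = 146.8 kPa.
Normally consolidated clay, so the full stress increment lies on the virgin compression line:
S_c = C_c·H/(1+e₀)·log₁₀(σ'_f/σ'_0) = 0.36×7.5/(1+0.77)×log₁₀(146.8/74.4)
    = 1.5254 × 0.29515 = 0.4502 m

S_c ≈ 450 mm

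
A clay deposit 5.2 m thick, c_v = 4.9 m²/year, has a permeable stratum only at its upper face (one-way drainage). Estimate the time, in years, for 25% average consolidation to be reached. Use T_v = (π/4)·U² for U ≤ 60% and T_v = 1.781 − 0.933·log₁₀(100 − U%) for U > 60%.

Drainage path length: H_d = H = 5.2 m (single drainage).
U ≤ 60%: T_v = (π/4)·U² = (π/4)×0.25² = 0.049087.
t = T_v·H_d²/c_v = 0.049087×5.2²/4.9 = 0.2709 years.

t ≈ 0.271 years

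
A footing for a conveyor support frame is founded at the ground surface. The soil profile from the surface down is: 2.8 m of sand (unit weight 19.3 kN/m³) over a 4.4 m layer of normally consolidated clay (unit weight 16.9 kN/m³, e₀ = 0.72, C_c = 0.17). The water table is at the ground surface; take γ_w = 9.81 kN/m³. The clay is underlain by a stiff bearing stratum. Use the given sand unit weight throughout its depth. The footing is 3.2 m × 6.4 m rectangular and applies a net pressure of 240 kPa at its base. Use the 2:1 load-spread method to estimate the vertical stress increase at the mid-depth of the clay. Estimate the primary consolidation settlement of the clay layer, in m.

S_c ≈ 0.153 m

Mid-depth of clay below the ground surface: z = 2.8 + 4.4/2 = 5 m.
Total vertical stress at mid-clay: σ_v = 19.3×2.8 + 16.9×2.2 = 91.22 kPa.
Pore pressure: u = 9.81×(5 − 0) = 49.05 kPa.
Initial effective stress: σ'_0 = σ_v − u = 91.22 − 49.05 = 42.17 kPa.
Stress increase at mid-clay by the 2:1 spreading method:
Δσ = qBL/((B+z)(L+z)) = 240×3.2×6.4/((3.2+5)(6.4+5)) = 52.58 kPa
Final effective stress: σ'_f = σ'_0 + Δσ = 42.17 + 52.58 = 94.75 kPa.
Normally consolidated clay, so the full stress increment lies on the virgin compression line:
S_c = C_c·H/(1+e₀)·log₁₀(σ'_f/σ'_0) = 0.17×4.4/(1+0.72)×log₁₀(94.75/42.17)
    = 0.43488 × 0.35158 = 0.1529 m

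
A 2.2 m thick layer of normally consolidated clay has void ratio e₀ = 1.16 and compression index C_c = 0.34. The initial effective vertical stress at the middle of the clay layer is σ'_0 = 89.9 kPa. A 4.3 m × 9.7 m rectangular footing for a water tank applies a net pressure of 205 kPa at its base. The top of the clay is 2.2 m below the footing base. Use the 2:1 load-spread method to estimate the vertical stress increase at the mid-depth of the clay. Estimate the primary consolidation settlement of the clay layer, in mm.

S_c ≈ 101 mm

Mid-depth of clay below the footing base: z = 2.2 + 2.2/2 = 3.3 m.
Stress increase at mid-clay by the 2:1 spreading method:
Δσ = qBL/((B+z)(L+z)) = 205×4.3×9.7/((4.3+3.3)(9.7+3.3)) = 86.544 kPa
Final effective stress: σ'_f = σ'_0 + Δσ = 89.9 + 86.544 = 176.44 kPa.
Normally consolidated clay, so the full stress increment lies on the virgin compression line:
S_c = C_c·H/(1+e₀)·log₁₀(σ'_f/σ'_0) = 0.34×2.2/(1+1.16)×log₁₀(176.44/89.9)
    = 0.3463 × 0.29284 = 0.1014 m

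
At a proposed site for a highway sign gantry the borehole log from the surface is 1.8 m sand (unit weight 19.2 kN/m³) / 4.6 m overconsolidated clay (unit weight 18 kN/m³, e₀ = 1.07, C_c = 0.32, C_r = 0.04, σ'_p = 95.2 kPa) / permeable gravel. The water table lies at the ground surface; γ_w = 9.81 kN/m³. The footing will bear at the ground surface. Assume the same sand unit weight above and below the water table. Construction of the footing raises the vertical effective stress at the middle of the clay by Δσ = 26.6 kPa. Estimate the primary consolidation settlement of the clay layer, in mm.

S_c ≈ 21.5 mm

Mid-depth of clay below the ground surface: z = 1.8 + 4.6/2 = 4.1 m.
Total vertical stress at mid-clay: σ_v = 19.2×1.8 + 18×2.3 = 75.96 kPa.
Pore pressure: u = 9.81×(4.1 − 0) = 40.221 kPa.
Initial effective stress: σ'_0 = σ_v − u = 75.96 − 40.221 = 35.739 kPa.
Final effective stress: σ'_f = 35.739 + 26.6 = 62.339 kPa.
σ'_f = 62.339 ≤ σ'_p = 95.2 kPa, so the clay remains overconsolidated and only the recompression index applies:
S_c = C_r·H/(1+e₀)·log₁₀(σ'_f/σ'_0) = 0.04×4.6/2.07×log₁₀(62.339/35.739)
    = 0.088888 × 0.24162 = 0.02148 m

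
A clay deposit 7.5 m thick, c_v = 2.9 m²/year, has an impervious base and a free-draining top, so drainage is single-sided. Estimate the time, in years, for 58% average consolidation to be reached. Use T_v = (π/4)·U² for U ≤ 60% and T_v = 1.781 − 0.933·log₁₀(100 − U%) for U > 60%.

Drainage path length: H_d = H = 7.5 m (single drainage).
U ≤ 60%: T_v = (π/4)·U² = (π/4)×0.58² = 0.26421.
t = T_v·H_d²/c_v = 0.26421×7.5²/2.9 = 5.125 years.

t ≈ 5.12 years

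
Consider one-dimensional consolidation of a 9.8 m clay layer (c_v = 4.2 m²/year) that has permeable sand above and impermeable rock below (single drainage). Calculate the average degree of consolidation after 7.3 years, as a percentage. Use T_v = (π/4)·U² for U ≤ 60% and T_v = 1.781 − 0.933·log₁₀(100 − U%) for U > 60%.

U ≈ 63.1 %

Drainage path length: H_d = H = 9.8 m (single drainage).
T_v = c_v·t/H_d² = 4.2×7.3/9.8² = 0.31924.
T_v = 0.31924 corresponds to the U > 60% branch:
U = 1 − 10^((1.781 − T_v)/0.933)/100 = 0.6313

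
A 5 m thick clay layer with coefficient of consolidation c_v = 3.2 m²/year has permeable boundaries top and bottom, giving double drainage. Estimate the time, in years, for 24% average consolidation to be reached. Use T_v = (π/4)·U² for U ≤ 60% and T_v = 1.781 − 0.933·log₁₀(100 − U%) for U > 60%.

Drainage path length: H_d = H/2 = 2.5 m (double drainage).
U ≤ 60%: T_v = (π/4)·U² = (π/4)×0.24² = 0.045239.
t = T_v·H_d²/c_v = 0.045239×2.5²/3.2 = 0.08836 years.

t ≈ 0.0884 years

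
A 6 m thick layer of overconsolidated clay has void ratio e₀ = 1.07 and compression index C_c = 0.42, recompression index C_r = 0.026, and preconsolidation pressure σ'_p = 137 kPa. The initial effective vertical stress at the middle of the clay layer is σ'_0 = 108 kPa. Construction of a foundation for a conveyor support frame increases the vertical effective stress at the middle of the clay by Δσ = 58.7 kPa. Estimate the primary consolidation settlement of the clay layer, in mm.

Final effective stress: σ'_f = 108 + 58.7 = 166.7 kPa.
σ'_f = 166.7 > σ'_p = 137 kPa, so the stress path crosses the preconsolidation pressure — recompression up to σ'_p, then virgin compression beyond:
S_c = H/(1+e₀)·[C_r·log₁₀(σ'_p/σ'_0) + C_c·log₁₀(σ'_f/σ'_p)]
    = 6/2.07 × [0.026×log₁₀(137/108) + 0.42×log₁₀(166.7/137)]
    = 2.8986 × [0.0026857 + 0.03579] = 0.1115 m

S_c ≈ 112 mm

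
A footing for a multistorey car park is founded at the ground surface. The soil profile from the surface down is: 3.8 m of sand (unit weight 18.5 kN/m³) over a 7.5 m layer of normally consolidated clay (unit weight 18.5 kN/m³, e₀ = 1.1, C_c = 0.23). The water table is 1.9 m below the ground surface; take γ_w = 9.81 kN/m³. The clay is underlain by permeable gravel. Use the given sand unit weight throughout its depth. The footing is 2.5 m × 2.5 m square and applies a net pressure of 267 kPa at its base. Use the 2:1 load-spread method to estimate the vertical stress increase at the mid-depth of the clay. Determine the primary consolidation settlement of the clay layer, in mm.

S_c ≈ 63.9 mm

Mid-depth of clay below the ground surface: z = 3.8 + 7.5/2 = 7.55 m.
Total vertical stress at mid-clay: σ_v = 18.5×3.8 + 18.5×3.75 = 139.68 kPa.
Pore pressure: u = 9.81×(7.55 − 1.9) = 55.427 kPa.
Initial effective stress: σ'_0 = σ_v − u = 139.68 − 55.427 = 84.253 kPa.
Stress increase at mid-clay by the 2:1 spreading method:
Δσ = qBL/((B+z)(L+z)) = 267×2.5×2.5/((2.5+7.55)(2.5+7.55)) = 16.522 kPa
Final effective stress: σ'_f = σ'_0 + Δσ = 84.253 + 16.522 = 100.78 kPa.
Normally consolidated clay, so the full stress increment lies on the virgin compression line:
S_c = C_c·H/(1+e₀)·log₁₀(σ'_f/σ'_0) = 0.23×7.5/(1+1.1)×log₁₀(100.78/84.253)
    = 0.82143 × 0.077789 = 0.0639 m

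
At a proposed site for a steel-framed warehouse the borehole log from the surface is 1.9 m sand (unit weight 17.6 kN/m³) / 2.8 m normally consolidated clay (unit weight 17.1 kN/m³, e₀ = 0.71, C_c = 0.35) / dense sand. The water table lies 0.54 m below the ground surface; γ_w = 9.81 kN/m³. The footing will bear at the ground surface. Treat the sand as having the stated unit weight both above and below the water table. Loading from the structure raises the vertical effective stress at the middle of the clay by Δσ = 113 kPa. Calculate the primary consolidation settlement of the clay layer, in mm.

S_c ≈ 387 mm

Mid-depth of clay below the ground surface: z = 1.9 + 2.8/2 = 3.3 m.
Total vertical stress at mid-clay: σ_v = 17.6×1.9 + 17.1×1.4 = 57.38 kPa.
Pore pressure: u = 9.81×(3.3 − 0.54) = 27.076 kPa.
Initial effective stress: σ'_0 = σ_v − u = 57.38 − 27.076 = 30.304 kPa.
Final effective stress: σ'_f = σ'_0 + Δσ = 30.304 + 113 = 143.3 kPa.
Normally consolidated clay, so the full stress increment lies on the virgin compression line:
S_c = C_c·H/(1+e₀)·log₁₀(σ'_f/σ'_0) = 0.35×2.8/(1+0.71)×log₁₀(143.3/30.304)
    = 0.5731 × 0.67475 = 0.3867 m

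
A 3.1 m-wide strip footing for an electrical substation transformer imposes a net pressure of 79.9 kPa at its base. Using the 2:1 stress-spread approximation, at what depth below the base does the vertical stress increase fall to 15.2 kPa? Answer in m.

z ≈ 13.2 m

2:1 spreading — at depth z the loaded area has grown by z in each plan dimension:
qB/(B+z) = Δσ_z ⇒ z = qB/Δσ_z − B = 79.9×3.1/15.2 − 3.1 = 13.2 m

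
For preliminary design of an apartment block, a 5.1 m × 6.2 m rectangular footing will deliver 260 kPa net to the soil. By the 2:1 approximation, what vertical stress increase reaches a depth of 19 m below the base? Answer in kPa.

Δσ_z ≈ 13.5 kPa

By the 2:1 method the load spreads at 1 horizontal : 2 vertical, so at depth z the loaded area has grown by z in each plan dimension:
Δσ = qBL/((B+z)(L+z)) = 260×5.1×6.2/((5.1+19)(6.2+19)) = 13.537 kPa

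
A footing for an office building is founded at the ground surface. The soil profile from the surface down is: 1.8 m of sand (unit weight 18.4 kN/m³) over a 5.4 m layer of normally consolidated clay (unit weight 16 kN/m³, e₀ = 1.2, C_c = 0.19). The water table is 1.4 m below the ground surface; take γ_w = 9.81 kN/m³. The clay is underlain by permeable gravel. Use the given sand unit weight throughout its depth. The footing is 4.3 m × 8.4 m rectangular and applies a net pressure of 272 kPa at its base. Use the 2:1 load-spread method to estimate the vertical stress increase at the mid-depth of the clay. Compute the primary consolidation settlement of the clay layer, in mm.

Mid-depth of clay below the ground surface: z = 1.8 + 5.4/2 = 4.5 m.
Total vertical stress at mid-clay: σ_v = 18.4×1.8 + 16×2.7 = 76.32 kPa.
Pore pressure: u = 9.81×(4.5 − 1.4) = 30.411 kPa.
Initial effective stress: σ'_0 = σ_v − u = 76.32 − 30.411 = 45.909 kPa.
Stress increase at mid-clay by the 2:1 spreading method:
Δσ = qBL/((B+z)(L+z)) = 272×4.3×8.4/((4.3+4.5)(8.4+4.5)) = 86.545 kPa
Final effective stress: σ'_f = σ'_0 + Δσ = 45.909 + 86.545 = 132.45 kPa.
Normally consolidated clay, so the full stress increment lies on the virgin compression line:
S_c = C_c·H/(1+e₀)·log₁₀(σ'_f/σ'_0) = 0.19×5.4/(1+1.2)×log₁₀(132.45/45.909)
    = 0.46636 × 0.46015 = 0.2146 m

S_c ≈ 215 mm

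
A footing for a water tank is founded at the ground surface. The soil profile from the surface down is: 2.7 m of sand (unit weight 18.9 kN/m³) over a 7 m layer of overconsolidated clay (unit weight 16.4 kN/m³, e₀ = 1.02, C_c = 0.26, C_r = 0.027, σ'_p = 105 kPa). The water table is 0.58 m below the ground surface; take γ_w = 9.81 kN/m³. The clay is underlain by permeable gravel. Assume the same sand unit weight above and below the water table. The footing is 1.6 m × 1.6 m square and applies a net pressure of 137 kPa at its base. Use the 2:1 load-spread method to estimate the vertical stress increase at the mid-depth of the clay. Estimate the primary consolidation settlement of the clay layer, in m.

S_c ≈ 0.00417 m

Mid-depth of clay below the ground surface: z = 2.7 + 7/2 = 6.2 m.
Total vertical stress at mid-clay: σ_v = 18.9×2.7 + 16.4×3.5 = 108.43 kPa.
Pore pressure: u = 9.81×(6.2 − 0.58) = 55.132 kPa.
Initial effective stress: σ'_0 = σ_v − u = 108.43 − 55.132 = 53.298 kPa.
Stress increase at mid-clay by the 2:1 spreading method:
Δσ = qBL/((B+z)(L+z)) = 137×1.6×1.6/((1.6+6.2)(1.6+6.2)) = 5.7646 kPa
Final effective stress: σ'_f = 53.298 + 5.7646 = 59.063 kPa.
σ'_f = 59.063 ≤ σ'_p = 105 kPa, so the clay remains overconsolidated and only the recompression index applies:
S_c = C_r·H/(1+e₀)·log₁₀(σ'_f/σ'_0) = 0.027×7/2.02×log₁₀(59.063/53.298)
    = 0.093563 × 0.044605 = 0.004173 m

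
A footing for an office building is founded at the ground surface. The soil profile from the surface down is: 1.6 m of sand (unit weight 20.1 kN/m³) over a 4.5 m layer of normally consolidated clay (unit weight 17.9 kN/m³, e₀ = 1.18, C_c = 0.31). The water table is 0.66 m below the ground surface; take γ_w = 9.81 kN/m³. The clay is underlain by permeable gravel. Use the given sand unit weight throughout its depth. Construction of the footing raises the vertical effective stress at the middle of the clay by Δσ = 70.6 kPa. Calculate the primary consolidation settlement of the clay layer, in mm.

Mid-depth of clay below the ground surface: z = 1.6 + 4.5/2 = 3.85 m.
Total vertical stress at mid-clay: σ_v = 20.1×1.6 + 17.9×2.25 = 72.435 kPa.
Pore pressure: u = 9.81×(3.85 − 0.66) = 31.294 kPa.
Initial effective stress: σ'_0 = σ_v − u = 72.435 − 31.294 = 41.141 kPa.
Final effective stress: σ'_f = σ'_0 + Δσ = 41.141 + 70.6 = 111.74 kPa.
Normally consolidated clay, so the full stress increment lies on the virgin compression line:
S_c = C_c·H/(1+e₀)·log₁₀(σ'_f/σ'_0) = 0.31×4.5/(1+1.18)×log₁₀(111.74/41.141)
    = 0.63991 × 0.43393 = 0.2777 m

S_c ≈ 278 mm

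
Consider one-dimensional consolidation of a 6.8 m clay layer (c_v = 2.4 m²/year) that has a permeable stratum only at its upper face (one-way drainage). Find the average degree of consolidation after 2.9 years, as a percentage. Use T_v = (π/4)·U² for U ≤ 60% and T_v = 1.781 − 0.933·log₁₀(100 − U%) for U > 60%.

U ≈ 43.8 %

Drainage path length: H_d = H = 6.8 m (single drainage).
T_v = c_v·t/H_d² = 2.4×2.9/6.8² = 0.15052.
T_v = 0.15052 corresponds to the U ≤ 60% branch:
U = √(4T_v/π) = 0.4378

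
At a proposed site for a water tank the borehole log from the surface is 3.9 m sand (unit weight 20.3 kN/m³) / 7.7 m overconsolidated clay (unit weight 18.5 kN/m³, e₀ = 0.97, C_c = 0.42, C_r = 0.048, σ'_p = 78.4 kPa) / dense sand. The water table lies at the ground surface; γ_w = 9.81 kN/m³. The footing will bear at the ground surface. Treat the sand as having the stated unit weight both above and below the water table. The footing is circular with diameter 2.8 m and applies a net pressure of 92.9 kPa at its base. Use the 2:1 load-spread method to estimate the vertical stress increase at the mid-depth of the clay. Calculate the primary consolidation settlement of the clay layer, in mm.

S_c ≈ 26.8 mm

Mid-depth of clay below the ground surface: z = 3.9 + 7.7/2 = 7.75 m.
Total vertical stress at mid-clay: σ_v = 20.3×3.9 + 18.5×3.85 = 150.4 kPa.
Pore pressure: u = 9.81×(7.75 − 0) = 76.028 kPa.
Initial effective stress: σ'_0 = σ_v − u = 150.4 − 76.028 = 74.372 kPa.
Stress increase at mid-clay by the 2:1 spreading method:
Δσ ≈ qD²/(D+z)² = 92.9×2.8²/(2.8+7.75)² = 6.5438 kPa
Final effective stress: σ'_f = 74.372 + 6.5438 = 80.916 kPa.
σ'_f = 80.916 > σ'_p = 78.4 kPa, so the stress path crosses the preconsolidation pressure — recompression up to σ'_p, then virgin compression beyond:
S_c = H/(1+e₀)·[C_r·log₁₀(σ'_p/σ'_0) + C_c·log₁₀(σ'_f/σ'_p)]
    = 7.7/1.97 × [0.048×log₁₀(78.4/74.372) + 0.42×log₁₀(80.916/78.4)]
    = 3.9086 × [0.0010995 + 0.0057617] = 0.02682 m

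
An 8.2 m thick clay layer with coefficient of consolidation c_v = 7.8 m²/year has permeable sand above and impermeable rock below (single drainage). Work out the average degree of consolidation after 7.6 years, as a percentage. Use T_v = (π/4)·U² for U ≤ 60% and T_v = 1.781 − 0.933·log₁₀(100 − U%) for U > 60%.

U ≈ 90.8 %

Drainage path length: H_d = H = 8.2 m (single drainage).
T_v = c_v·t/H_d² = 7.8×7.6/8.2² = 0.88162.
T_v = 0.88162 corresponds to the U > 60% branch:
U = 1 − 10^((1.781 − T_v)/0.933)/100 = 0.908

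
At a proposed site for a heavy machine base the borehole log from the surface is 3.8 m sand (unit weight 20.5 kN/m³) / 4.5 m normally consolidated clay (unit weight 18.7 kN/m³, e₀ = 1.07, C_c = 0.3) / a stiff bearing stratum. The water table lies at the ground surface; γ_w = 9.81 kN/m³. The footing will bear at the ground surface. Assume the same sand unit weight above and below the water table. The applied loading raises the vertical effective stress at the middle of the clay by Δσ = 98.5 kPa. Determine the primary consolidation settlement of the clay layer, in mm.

S_c ≈ 273 mm

Mid-depth of clay below the ground surface: z = 3.8 + 4.5/2 = 6.05 m.
Total vertical stress at mid-clay: σ_v = 20.5×3.8 + 18.7×2.25 = 119.97 kPa.
Pore pressure: u = 9.81×(6.05 − 0) = 59.351 kPa.
Initial effective stress: σ'_0 = σ_v − u = 119.97 − 59.351 = 60.619 kPa.
Final effective stress: σ'_f = σ'_0 + Δσ = 60.619 + 98.5 = 159.12 kPa.
Normally consolidated clay, so the full stress increment lies on the virgin compression line:
S_c = C_c·H/(1+e₀)·log₁₀(σ'_f/σ'_0) = 0.3×4.5/(1+1.07)×log₁₀(159.12/60.619)
    = 0.65217 × 0.41912 = 0.2733 m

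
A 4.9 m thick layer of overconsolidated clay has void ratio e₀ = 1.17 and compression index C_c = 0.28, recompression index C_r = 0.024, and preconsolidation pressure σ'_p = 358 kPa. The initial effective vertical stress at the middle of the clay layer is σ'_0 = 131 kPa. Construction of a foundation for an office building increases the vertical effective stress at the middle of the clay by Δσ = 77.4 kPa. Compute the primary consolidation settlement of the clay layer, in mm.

S_c ≈ 10.9 mm

Final effective stress: σ'_f = 131 + 77.4 = 208.4 kPa.
σ'_f = 208.4 ≤ σ'_p = 358 kPa, so the clay remains overconsolidated and only the recompression index applies:
S_c = C_r·H/(1+e₀)·log₁₀(σ'_f/σ'_0) = 0.024×4.9/2.17×log₁₀(208.4/131)
    = 0.054194 × 0.20163 = 0.01093 m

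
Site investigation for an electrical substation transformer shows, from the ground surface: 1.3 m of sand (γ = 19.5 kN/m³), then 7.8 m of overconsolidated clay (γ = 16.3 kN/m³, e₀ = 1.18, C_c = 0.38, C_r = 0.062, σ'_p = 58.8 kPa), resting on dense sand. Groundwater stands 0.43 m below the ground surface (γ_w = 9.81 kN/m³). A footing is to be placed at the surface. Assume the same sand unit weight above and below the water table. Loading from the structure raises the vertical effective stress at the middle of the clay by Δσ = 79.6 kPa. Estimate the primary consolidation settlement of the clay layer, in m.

Mid-depth of clay below the ground surface: z = 1.3 + 7.8/2 = 5.2 m.
Total vertical stress at mid-clay: σ_v = 19.5×1.3 + 16.3×3.9 = 88.92 kPa.
Pore pressure: u = 9.81×(5.2 − 0.43) = 46.794 kPa.
Initial effective stress: σ'_0 = σ_v − u = 88.92 − 46.794 = 42.126 kPa.
Final effective stress: σ'_f = 42.126 + 79.6 = 121.73 kPa.
σ'_f = 121.73 > σ'_p = 58.8 kPa, so the stress path crosses the preconsolidation pressure — recompression up to σ'_p, then virgin compression beyond:
S_c = H/(1+e₀)·[C_r·log₁₀(σ'_p/σ'_0) + C_c·log₁₀(σ'_f/σ'_p)]
    = 7.8/2.18 × [0.062×log₁₀(58.8/42.126) + 0.38×log₁₀(121.73/58.8)]
    = 3.578 × [0.0089793 + 0.12009] = 0.4618 m

S_c ≈ 0.462 m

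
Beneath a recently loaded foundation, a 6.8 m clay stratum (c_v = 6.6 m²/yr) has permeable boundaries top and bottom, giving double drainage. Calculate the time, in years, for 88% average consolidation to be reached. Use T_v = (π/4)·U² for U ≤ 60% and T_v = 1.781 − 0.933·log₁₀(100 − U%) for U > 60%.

Drainage path length: H_d = H/2 = 3.4 m (double drainage).
U > 60%: T_v = 1.781 − 0.933·log₁₀(100 − 88) = 0.77412.
t = T_v·H_d²/c_v = 0.77412×3.4²/6.6 = 1.356 years.

t ≈ 1.36 years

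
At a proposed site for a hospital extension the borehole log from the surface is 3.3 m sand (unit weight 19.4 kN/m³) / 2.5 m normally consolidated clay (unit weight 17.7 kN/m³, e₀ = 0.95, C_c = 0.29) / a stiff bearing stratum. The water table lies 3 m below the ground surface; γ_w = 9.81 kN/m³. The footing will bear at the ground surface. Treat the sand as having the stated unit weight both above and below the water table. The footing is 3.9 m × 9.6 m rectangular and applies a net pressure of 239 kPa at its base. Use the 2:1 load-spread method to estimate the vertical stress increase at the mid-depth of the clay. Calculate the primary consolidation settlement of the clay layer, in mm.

S_c ≈ 116 mm

Mid-depth of clay below the ground surface: z = 3.3 + 2.5/2 = 4.55 m.
Total vertical stress at mid-clay: σ_v = 19.4×3.3 + 17.7×1.25 = 86.145 kPa.
Pore pressure: u = 9.81×(4.55 − 3) = 15.206 kPa.
Initial effective stress: σ'_0 = σ_v − u = 86.145 − 15.206 = 70.939 kPa.
Stress increase at mid-clay by the 2:1 spreading method:
Δσ = qBL/((B+z)(L+z)) = 239×3.9×9.6/((3.9+4.55)(9.6+4.55)) = 74.838 kPa
Final effective stress: σ'_f = σ'_0 + Δσ = 70.939 + 74.838 = 145.78 kPa.
Normally consolidated clay, so the full stress increment lies on the virgin compression line:
S_c = C_c·H/(1+e₀)·log₁₀(σ'_f/σ'_0) = 0.29×2.5/(1+0.95)×log₁₀(145.78/70.939)
    = 0.37179 × 0.31281 = 0.1163 m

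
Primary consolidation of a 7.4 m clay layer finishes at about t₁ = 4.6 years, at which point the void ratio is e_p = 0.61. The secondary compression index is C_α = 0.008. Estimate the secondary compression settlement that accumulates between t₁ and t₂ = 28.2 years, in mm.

Secondary compression: S_s = C_α·H/(1+e_p)·log₁₀(t₂/t₁)
S_s = 0.008×7.4/(1+0.61)×log₁₀(28.2/4.6)
    = 0.03677 × 0.7875 = 0.02896 m

S_s ≈ 29 mm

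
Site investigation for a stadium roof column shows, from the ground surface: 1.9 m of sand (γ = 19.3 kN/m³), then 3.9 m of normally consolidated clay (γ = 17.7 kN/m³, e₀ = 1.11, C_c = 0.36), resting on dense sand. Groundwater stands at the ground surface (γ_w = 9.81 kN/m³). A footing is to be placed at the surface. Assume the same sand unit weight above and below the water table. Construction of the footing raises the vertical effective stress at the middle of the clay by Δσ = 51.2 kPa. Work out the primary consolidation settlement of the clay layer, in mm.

S_c ≈ 268 mm

Mid-depth of clay below the ground surface: z = 1.9 + 3.9/2 = 3.85 m.
Total vertical stress at mid-clay: σ_v = 19.3×1.9 + 17.7×1.95 = 71.185 kPa.
Pore pressure: u = 9.81×(3.85 − 0) = 37.769 kPa.
Initial effective stress: σ'_0 = σ_v − u = 71.185 − 37.769 = 33.416 kPa.
Final effective stress: σ'_f = σ'_0 + Δσ = 33.416 + 51.2 = 84.616 kPa.
Normally consolidated clay, so the full stress increment lies on the virgin compression line:
S_c = C_c·H/(1+e₀)·log₁₀(σ'_f/σ'_0) = 0.36×3.9/(1+1.11)×log₁₀(84.616/33.416)
    = 0.6654 × 0.4035 = 0.2685 m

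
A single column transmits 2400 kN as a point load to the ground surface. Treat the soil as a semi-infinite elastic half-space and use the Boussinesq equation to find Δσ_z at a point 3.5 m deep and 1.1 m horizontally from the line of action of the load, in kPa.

Δσ_z ≈ 73.9 kPa

Boussinesq vertical stress below a point load on an elastic half-space:
Δσ_z = 3P/(2πz²) · [1 + (r/z)²]^(−5/2)
r/z = 1.1/3.5 = 0.31429; [1+(r/z)²]^(−5/2) = 0.79018.
Δσ_z = 3×2400/(2π×3.5²) × 0.79018 = 93.544 × 0.79018 = 73.92 kPa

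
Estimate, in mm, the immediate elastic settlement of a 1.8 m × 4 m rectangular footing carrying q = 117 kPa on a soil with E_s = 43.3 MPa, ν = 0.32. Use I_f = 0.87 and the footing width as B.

Immediate (elastic) settlement: S_e = q·B·(1−ν²)/E_s · I_f.
E_s = 43.3 MPa = 43300 kPa.
S_e = 117 × 1.8 × (1 − 0.32²) / 43300 × 0.87
    = 117 × 1.8 × 0.8976 / 43300 × 0.87
    = 0.003798 m = 3.798 mm

S_e ≈ 3.8 mm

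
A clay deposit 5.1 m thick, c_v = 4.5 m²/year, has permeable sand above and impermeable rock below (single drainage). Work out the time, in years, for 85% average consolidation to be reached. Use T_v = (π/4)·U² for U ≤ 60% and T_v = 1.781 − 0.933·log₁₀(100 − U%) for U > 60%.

Drainage path length: H_d = H = 5.1 m (single drainage).
U > 60%: T_v = 1.781 − 0.933·log₁₀(100 − 85) = 0.68371.
t = T_v·H_d²/c_v = 0.68371×5.1²/4.5 = 3.952 years.

t ≈ 3.95 years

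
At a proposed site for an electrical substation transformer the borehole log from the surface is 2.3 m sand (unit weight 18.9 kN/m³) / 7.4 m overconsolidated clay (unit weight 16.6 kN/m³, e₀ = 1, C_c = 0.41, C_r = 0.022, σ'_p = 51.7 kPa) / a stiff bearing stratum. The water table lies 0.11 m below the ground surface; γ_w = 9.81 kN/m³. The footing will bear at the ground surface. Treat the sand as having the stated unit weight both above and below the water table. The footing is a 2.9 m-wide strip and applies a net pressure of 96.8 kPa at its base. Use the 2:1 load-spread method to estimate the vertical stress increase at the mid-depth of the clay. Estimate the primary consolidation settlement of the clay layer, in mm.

Mid-depth of clay below the ground surface: z = 2.3 + 7.4/2 = 6 m.
Total vertical stress at mid-clay: σ_v = 18.9×2.3 + 16.6×3.7 = 104.89 kPa.
Pore pressure: u = 9.81×(6 − 0.11) = 57.781 kPa.
Initial effective stress: σ'_0 = σ_v − u = 104.89 − 57.781 = 47.109 kPa.
Stress increase at mid-clay by the 2:1 spreading method:
Δσ = qB/(B+z) = 96.8×2.9/(2.9+6) = 31.542 kPa
Final effective stress: σ'_f = 47.109 + 31.542 = 78.651 kPa.
σ'_f = 78.651 > σ'_p = 51.7 kPa, so the stress path crosses the preconsolidation pressure — recompression up to σ'_p, then virgin compression beyond:
S_c = H/(1+e₀)·[C_r·log₁₀(σ'_p/σ'_0) + C_c·log₁₀(σ'_f/σ'_p)]
    = 7.4/2 × [0.022×log₁₀(51.7/47.109) + 0.41×log₁₀(78.651/51.7)]
    = 3.7 × [0.00088851 + 0.074708] = 0.2797 m

S_c ≈ 280 mm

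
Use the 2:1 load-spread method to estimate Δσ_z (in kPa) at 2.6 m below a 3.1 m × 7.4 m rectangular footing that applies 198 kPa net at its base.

Δσ_z ≈ 79.7 kPa

By the 2:1 method the load spreads at 1 horizontal : 2 vertical, so at depth z the loaded area has grown by z in each plan dimension:
Δσ = qBL/((B+z)(L+z)) = 198×3.1×7.4/((3.1+2.6)(7.4+2.6)) = 79.686 kPa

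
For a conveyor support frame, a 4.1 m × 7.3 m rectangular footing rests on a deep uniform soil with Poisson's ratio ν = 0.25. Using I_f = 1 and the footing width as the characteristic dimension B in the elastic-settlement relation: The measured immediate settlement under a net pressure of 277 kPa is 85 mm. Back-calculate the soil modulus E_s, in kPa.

S_e = q·B·(1−ν²)/E_s · I_f  ⇒  E_s = q·B·(1−ν²)·I_f / S_e.
E_s = 277 × 4.1 × 0.9375 × 1 / 0.085 = 12530 kPa

E_s ≈ 12500 kPa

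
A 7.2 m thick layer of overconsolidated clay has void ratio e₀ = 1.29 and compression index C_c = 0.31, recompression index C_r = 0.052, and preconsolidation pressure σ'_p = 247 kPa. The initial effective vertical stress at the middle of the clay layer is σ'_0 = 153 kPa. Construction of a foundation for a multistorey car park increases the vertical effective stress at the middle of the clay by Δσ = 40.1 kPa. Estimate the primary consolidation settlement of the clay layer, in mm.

Final effective stress: σ'_f = 153 + 40.1 = 193.1 kPa.
σ'_f = 193.1 ≤ σ'_p = 247 kPa, so the clay remains overconsolidated and only the recompression index applies:
S_c = C_r·H/(1+e₀)·log₁₀(σ'_f/σ'_0) = 0.052×7.2/2.29×log₁₀(193.1/153)
    = 0.16349 × 0.10109 = 0.01653 m

S_c ≈ 16.5 mm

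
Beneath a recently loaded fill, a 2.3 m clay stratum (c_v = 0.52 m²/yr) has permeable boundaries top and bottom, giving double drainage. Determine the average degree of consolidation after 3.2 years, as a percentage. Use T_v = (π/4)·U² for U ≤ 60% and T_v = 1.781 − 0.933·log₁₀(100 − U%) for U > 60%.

U ≈ 96.4 %

Drainage path length: H_d = H/2 = 1.15 m (double drainage).
T_v = c_v·t/H_d² = 0.52×3.2/1.15² = 1.2582.
T_v = 1.2582 corresponds to the U > 60% branch:
U = 1 − 10^((1.781 − T_v)/0.933)/100 = 0.9637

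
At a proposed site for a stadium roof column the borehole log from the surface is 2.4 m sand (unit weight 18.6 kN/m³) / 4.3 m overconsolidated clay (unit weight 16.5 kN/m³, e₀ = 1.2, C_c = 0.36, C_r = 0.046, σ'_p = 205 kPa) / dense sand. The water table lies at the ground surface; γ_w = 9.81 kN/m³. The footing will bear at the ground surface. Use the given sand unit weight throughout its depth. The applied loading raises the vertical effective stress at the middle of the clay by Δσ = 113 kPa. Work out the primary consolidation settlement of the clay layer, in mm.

Mid-depth of clay below the ground surface: z = 2.4 + 4.3/2 = 4.55 m.
Total vertical stress at mid-clay: σ_v = 18.6×2.4 + 16.5×2.15 = 80.115 kPa.
Pore pressure: u = 9.81×(4.55 − 0) = 44.636 kPa.
Initial effective stress: σ'_0 = σ_v − u = 80.115 − 44.636 = 35.479 kPa.
Final effective stress: σ'_f = 35.479 + 113 = 148.48 kPa.
σ'_f = 148.48 ≤ σ'_p = 205 kPa, so the clay remains overconsolidated and only the recompression index applies:
S_c = C_r·H/(1+e₀)·log₁₀(σ'_f/σ'_0) = 0.046×4.3/2.2×log₁₀(148.48/35.479)
    = 0.089907 × 0.6217 = 0.0559 m

S_c ≈ 55.9 mm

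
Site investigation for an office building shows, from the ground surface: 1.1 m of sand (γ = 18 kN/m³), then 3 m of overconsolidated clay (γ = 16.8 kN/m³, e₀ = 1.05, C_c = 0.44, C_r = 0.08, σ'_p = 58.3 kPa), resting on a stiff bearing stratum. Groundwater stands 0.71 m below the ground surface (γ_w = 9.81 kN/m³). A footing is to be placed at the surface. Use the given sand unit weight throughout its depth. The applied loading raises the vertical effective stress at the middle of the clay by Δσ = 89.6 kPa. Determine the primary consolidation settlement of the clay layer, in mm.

S_c ≈ 233 mm

Mid-depth of clay below the ground surface: z = 1.1 + 3/2 = 2.6 m.
Total vertical stress at mid-clay: σ_v = 18×1.1 + 16.8×1.5 = 45 kPa.
Pore pressure: u = 9.81×(2.6 − 0.71) = 18.541 kPa.
Initial effective stress: σ'_0 = σ_v − u = 45 − 18.541 = 26.459 kPa.
Final effective stress: σ'_f = 26.459 + 89.6 = 116.06 kPa.
σ'_f = 116.06 > σ'_p = 58.3 kPa, so the stress path crosses the preconsolidation pressure — recompression up to σ'_p, then virgin compression beyond:
S_c = H/(1+e₀)·[C_r·log₁₀(σ'_p/σ'_0) + C_c·log₁₀(σ'_f/σ'_p)]
    = 3/2.05 × [0.08×log₁₀(58.3/26.459) + 0.44×log₁₀(116.06/58.3)]
    = 1.4634 × [0.027448 + 0.13157] = 0.2327 m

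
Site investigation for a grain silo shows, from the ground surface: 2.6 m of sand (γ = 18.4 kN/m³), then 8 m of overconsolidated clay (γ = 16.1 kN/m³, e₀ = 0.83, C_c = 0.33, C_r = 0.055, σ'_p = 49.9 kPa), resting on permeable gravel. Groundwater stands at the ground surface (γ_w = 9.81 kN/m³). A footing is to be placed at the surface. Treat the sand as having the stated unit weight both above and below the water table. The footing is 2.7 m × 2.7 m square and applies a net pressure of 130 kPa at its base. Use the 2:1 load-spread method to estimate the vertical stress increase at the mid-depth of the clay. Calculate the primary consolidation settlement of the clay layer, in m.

Mid-depth of clay below the ground surface: z = 2.6 + 8/2 = 6.6 m.
Total vertical stress at mid-clay: σ_v = 18.4×2.6 + 16.1×4 = 112.24 kPa.
Pore pressure: u = 9.81×(6.6 − 0) = 64.746 kPa.
Initial effective stress: σ'_0 = σ_v − u = 112.24 − 64.746 = 47.494 kPa.
Stress increase at mid-clay by the 2:1 spreading method:
Δσ = qBL/((B+z)(L+z)) = 130×2.7×2.7/((2.7+6.6)(2.7+6.6)) = 10.957 kPa
Final effective stress: σ'_f = 47.494 + 10.957 = 58.451 kPa.
σ'_f = 58.451 > σ'_p = 49.9 kPa, so the stress path crosses the preconsolidation pressure — recompression up to σ'_p, then virgin compression beyond:
S_c = H/(1+e₀)·[C_r·log₁₀(σ'_p/σ'_0) + C_c·log₁₀(σ'_f/σ'_p)]
    = 8/1.83 × [0.055×log₁₀(49.9/47.494) + 0.33×log₁₀(58.451/49.9)]
    = 4.3716 × [0.0011804 + 0.022668] = 0.1043 m

S_c ≈ 0.104 m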